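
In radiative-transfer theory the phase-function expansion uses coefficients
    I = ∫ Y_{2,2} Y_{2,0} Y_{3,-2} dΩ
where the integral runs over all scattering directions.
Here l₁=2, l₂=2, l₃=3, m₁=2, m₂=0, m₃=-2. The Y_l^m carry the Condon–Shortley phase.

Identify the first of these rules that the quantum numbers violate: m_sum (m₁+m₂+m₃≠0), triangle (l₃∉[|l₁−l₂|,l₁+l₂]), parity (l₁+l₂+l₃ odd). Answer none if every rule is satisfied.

parity

m₁+m₂+m₃ = 2 + 0 − 2 = 0  ✓
triangle: |2−2|=0 ≤ l₃=3 ≤ 2+2=4  ✓
parity: l₁+l₂+l₃ = 7 is odd  ✗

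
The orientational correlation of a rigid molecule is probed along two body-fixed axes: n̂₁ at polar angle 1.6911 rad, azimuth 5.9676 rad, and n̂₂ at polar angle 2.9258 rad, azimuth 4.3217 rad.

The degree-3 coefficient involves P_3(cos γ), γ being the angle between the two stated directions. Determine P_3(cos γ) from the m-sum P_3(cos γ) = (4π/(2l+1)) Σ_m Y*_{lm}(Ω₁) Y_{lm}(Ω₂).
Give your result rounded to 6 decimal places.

-0.149323

Addition theorem: P_3(cos γ) = (4π/7) Σ_m Y*_{lm}(Ω₁) Y_{lm}(Ω₂), m = −3…3:
  term(m=-3) = 0.00037 - 0.00163j   from Y*(Ω₁)=0.23854 - 0.33130j, Y(Ω₂)=0.00377 - 0.00159j
  term(m=-2) = -0.00547 - 0.00083j   from Y*(Ω₁)=-0.09760 + 0.07133j, Y(Ω₂)=0.03249 + 0.03223j
  term(m=-1) = 0.00583 - 0.07747j   from Y*(Ω₁)=-0.28303 + 0.09241j, Y(Ω₂)=-0.09937 + 0.24127j
  term(m=+0) = -0.08464 + 0.00000j   from Y*(Ω₁)=0.13113 + 0.00000j, Y(Ω₂)=-0.64548 + 0.00000j
  term(m=+1) = 0.00583 + 0.07747j   from Y*(Ω₁)=0.28303 + 0.09241j, Y(Ω₂)=0.09937 + 0.24127j
  term(m=+2) = -0.00547 + 0.00083j   from Y*(Ω₁)=-0.09760 - 0.07133j, Y(Ω₂)=0.03249 - 0.03223j
  term(m=+3) = 0.00037 + 0.00163j   from Y*(Ω₁)=-0.23854 - 0.33130j, Y(Ω₂)=-0.00377 - 0.00159j
Σ over m = -0.08318 - 0.00000j; ×(4π/7) → -0.14932 - 0.00000j. Real part: -0.149323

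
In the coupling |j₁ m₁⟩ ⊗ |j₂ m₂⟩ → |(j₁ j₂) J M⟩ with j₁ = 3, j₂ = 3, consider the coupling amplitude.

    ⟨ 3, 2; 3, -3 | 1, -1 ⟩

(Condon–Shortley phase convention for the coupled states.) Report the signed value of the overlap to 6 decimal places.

triangle: 5!×1!×1!/8! = 120/40320
(j±m)!: 5!×1!×0!×6!×0!×2! = 172800
prefactor² = (2J+1)×Δ×N² = 10800/7
  k=0: +1/(0!×5!×1!×0!×0!×1!) = 1/120
Σ = 1/120  ⇒  CG² = 10800/7×(1/120)² = 3/28
CG = +√(3/28) = +0.327327

+0.327327  (= +√(3/28))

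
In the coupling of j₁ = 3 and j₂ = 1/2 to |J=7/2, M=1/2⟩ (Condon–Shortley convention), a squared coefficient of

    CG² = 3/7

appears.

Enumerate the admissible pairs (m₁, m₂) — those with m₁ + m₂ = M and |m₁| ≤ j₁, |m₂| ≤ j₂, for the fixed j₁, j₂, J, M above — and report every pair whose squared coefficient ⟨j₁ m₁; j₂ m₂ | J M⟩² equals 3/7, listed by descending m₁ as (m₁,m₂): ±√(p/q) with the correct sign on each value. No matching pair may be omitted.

Admissible pairs with m₁+m₂ = M = 1/2: (0,1/2), (1,-1/2)
  (m₁,m₂)=(1,-1/2): CG² = 3/7, CG = +√(3/7)   ← matches the target
  (m₁,m₂)=(0,1/2): CG² = 4/7, CG = +√(4/7)
Pairs with CG² = 3/7: (1,-1/2): +√(3/7)

(1,-1/2): +√(3/7)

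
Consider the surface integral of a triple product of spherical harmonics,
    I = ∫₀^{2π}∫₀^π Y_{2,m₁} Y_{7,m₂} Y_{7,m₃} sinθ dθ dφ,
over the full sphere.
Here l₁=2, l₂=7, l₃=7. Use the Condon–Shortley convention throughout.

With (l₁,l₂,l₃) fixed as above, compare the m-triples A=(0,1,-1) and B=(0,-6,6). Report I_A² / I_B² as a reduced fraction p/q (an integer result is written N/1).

l's match ⇒ only the (l;m) 3-j factors differ between A and B.
A: triangle coeff Δ(2,7,7) = 1/185640; Σ_t [0,2]: t=0:+1/3870720 t=1:−1/604800 t=2:+1/2073600 = -53/58060800; (3j)²=2809/185640 [(2 7 7; 0 1 -1)], sign=-1
B: triangle coeff Δ(2,7,7) = 1/185640; Σ_t [0,1]: t=0:+1/159667200 t=1:−1/479001600 = 1/239500800; (3j)²=26/1785 [(2 7 7; 0 -6 6)], sign=-1
I_A²/I_B² = (2809/185640)/(26/1785) = 2809/2704

2809/2704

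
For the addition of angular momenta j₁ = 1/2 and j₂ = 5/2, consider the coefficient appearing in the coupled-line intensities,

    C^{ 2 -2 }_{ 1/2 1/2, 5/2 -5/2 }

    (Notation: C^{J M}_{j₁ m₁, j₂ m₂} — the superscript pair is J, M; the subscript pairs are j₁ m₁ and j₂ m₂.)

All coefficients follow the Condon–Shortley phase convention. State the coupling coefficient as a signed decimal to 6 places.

√[5·1!0!4!/6! · 1!0!0!5!0!4!] = √(480)
  +(−1)^0/∏(0,1,0,0,0,4)! = 1/24  (running 1/24)
⟨..|..⟩ = √(480)·(1/24) = +0.912871

+√(5/6) = +0.912871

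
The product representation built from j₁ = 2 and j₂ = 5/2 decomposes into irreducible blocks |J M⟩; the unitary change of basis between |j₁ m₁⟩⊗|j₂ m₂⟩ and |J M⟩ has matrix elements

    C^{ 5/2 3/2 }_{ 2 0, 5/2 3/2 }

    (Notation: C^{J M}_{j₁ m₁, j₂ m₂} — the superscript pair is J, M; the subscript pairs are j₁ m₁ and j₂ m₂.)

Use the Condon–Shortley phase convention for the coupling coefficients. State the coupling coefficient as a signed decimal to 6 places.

j₁+j₂−J=2  J+j₁−j₂=2  J−j₁+j₂=3  j₁+j₂+J+1=8
(j₁±m₁, j₂±m₂, J±M) = (2,2,4,1,4,1)
P² = 288/35
sum k=1..2:
  [1] −1/6 = -1/6
  [2] +1/8 = 1/8
S = -1/24
C² = P²·S² = 1/70 ; C = -0.119523

-0.119523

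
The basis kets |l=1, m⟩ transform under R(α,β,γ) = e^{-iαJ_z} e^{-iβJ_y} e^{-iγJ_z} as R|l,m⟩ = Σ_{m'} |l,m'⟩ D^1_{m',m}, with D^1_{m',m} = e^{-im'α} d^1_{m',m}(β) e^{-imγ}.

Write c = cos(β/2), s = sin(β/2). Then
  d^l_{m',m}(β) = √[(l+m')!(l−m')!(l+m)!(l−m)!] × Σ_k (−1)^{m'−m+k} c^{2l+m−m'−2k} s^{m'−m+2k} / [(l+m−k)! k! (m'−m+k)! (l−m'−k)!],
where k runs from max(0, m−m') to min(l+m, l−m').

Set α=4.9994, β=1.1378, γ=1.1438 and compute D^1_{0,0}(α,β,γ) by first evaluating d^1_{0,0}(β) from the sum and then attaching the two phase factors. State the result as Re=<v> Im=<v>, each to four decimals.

First d^1_{0,0}(β=1.1378), then the phase factors e^{-i(0)α} and e^{-i(0)γ}:
Half-angle: c=0.842494, s=0.538706. N=√(1·1·1·1)=1.000000
The bounds max(0,m−m')=0 and min(l+m,l−m')=1 give 2 terms
  k=0: (−1)^0·1.0000/(1)·0.8425^2·0.5387^0 = +0.709796
  k=1: (−1)^1·1.0000/(1)·0.8425^0·0.5387^2 = -0.290204
d^1_{0,0}(1.1378) = +0.709796 -0.290204 = +0.419592
Phases: e^{-i·(0)·4.9994}=+1.000000+0.000000i, e^{-i·(0)·1.1438}=+1.000000+0.000000i ⇒ D=+0.419592+0.000000i

Re=0.4196 Im=0.0000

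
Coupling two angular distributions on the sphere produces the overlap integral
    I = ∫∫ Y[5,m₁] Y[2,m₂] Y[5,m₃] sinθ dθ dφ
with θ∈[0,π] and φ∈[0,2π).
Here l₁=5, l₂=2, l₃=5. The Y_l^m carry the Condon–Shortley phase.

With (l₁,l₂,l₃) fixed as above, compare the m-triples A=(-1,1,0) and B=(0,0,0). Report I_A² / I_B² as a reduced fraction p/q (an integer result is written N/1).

1/20

Shared (l₁,l₂,l₃)=(5,2,5): N and (l;000)² cancel in I_A²/I_B².
A: Δ = 2!·8!·2!/13! = 1/38610; Racah Σ t=1..2: t=1:−1/1440 t=2:+1/1152 = 1/5760; ⇒ 3j(5 2 5; -1 1 0)² = 1/858, sgn -1
B: Δ = 2!·8!·2!/13! = 1/38610; Racah Σ t=0..2: t=0:+1/2880 t=1:−1/576 t=2:+1/2880 = -1/960; ⇒ 3j(5 2 5; 0 0 0)² = 10/429, sgn +1
I_A²/I_B² = (1/858)/(10/429) = 1/20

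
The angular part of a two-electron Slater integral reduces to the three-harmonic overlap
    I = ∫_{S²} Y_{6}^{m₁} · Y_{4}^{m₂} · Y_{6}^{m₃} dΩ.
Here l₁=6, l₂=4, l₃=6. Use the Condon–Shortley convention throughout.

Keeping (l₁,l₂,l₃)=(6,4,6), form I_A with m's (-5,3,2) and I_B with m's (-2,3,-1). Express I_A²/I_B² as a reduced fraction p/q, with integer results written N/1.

l's match ⇒ only the (l;m) 3-j factors differ between A and B.
A: triangle coeff Δ(6,4,6) = 1/15315300; Σ_t [3,4]: t=3:−1/5806080 t=4:+1/725760 = 1/829440; (3j)²=49/2652 [(6 4 6; -5 3 2)], sign=+1
B: triangle coeff Δ(6,4,6) = 1/15315300; Σ_t [3,4]: t=3:−1/103680 t=4:+1/82944 = 1/414720; (3j)²=49/43758 [(6 4 6; -2 3 -1)], sign=-1
I_A²/I_B² = (49/2652)/(49/43758) = 33/2

33/2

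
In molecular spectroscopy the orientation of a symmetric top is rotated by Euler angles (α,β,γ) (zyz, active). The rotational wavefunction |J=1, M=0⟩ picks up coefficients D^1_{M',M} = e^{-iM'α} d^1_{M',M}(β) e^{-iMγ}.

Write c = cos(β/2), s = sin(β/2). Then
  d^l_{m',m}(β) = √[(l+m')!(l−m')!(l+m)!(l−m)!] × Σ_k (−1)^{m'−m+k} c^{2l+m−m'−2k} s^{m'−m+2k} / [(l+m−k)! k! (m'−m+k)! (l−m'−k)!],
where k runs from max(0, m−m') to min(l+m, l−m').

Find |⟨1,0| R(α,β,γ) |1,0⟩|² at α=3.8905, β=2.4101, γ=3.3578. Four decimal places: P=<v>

P=0.5538

Split into d^1_{0,0}(β=2.4101) × two z-phases.
With c≡cos(β/2)=0.357646 and s≡sin(β/2)=0.933857, N=[1·1·1·1]^{1/2}=1.000000
k∈{0,1} keeps every argument non-negative
  k=0: (−1)^0·1.0000/(1)·0.3576^2·0.9339^0 = +0.127911
  k=1: (−1)^1·1.0000/(1)·0.3576^0·0.9339^2 = -0.872089
d^1_{0,0}(2.4101) = +0.127911 -0.872089 = -0.744178
|D^1_{0,0}|² = |d^1_{0,0}(β)|² = (-0.744178)² = 0.553801 (the z-rotation phases have unit modulus)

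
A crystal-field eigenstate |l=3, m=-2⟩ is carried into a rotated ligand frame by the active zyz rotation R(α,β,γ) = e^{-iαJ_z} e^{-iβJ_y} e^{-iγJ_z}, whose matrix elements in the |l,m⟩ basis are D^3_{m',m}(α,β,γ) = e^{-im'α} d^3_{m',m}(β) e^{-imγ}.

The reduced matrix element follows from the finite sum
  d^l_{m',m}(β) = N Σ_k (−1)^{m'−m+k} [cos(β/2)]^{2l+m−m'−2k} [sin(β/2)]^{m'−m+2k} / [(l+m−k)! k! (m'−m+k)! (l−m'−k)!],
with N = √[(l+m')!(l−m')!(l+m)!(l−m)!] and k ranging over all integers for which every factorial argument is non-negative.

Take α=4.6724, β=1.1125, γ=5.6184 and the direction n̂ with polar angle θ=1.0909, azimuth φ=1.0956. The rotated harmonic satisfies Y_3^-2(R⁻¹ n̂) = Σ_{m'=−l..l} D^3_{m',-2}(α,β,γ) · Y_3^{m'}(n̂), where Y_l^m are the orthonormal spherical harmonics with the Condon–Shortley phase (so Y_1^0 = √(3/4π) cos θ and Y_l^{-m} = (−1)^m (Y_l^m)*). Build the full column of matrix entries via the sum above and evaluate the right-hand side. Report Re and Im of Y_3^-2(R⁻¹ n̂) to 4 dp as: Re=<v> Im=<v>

Re=-0.3527 Im=0.1597

Need the full column D^3_{m',-2} for m'=−3..3 at α=4.6724, β=1.1125, γ=5.6184.
cos(β/2)=0.849241, sin(β/2)=0.528005
d^3_{-3,-2}: single k=1 term ⇒ +0.571306;  D = +0.567111+0.069106i
d^3_{-2,-2}: k∈[0..1] ⇒ +0.375134 -0.725054 = -0.349921;  D = +0.056180-0.345381i
d^3_{-1,-2}: k∈[0..1] ⇒ -0.737553 +0.570214 = -0.167339;  D = +0.163962+0.033448i
d^3_{0,-2}: k∈[0..1] ⇒ +0.794257 -0.307026 = +0.487231;  D = +0.116396-0.473123i
d^3_{1,-2}: k∈[0..1] ⇒ -0.570214 +0.110210 = -0.460004;  D = -0.441934-0.127661i
d^3_{2,-2}: k∈[0..1] ⇒ +0.280275 -0.021669 = +0.258607;  D = -0.081644+0.245381i
d^3_{3,-2}: single k=0 term ⇒ -0.085369;  D = +0.079860+0.030168i
Y_3^{m'}(θ=1.0909,φ=1.0956) and Σ D·Y over m':
  (+0.5671+0.0691i)·(-0.2881+0.0421i)  (+0.0562-0.3454i)·(-0.2158-0.3021i)  (+0.1640+0.0334i)·(+0.0086-0.0168i)  (+0.1164-0.4731i)·(-0.3332+0.0000i)  (-0.4419-0.1277i)·(-0.0086-0.0168i)  (-0.0816+0.2454i)·(-0.2158+0.3021i)  (+0.0799+0.0302i)·(+0.2881+0.0421i)
Y_3^-2(R⁻¹ n̂) = -0.352681+0.159711i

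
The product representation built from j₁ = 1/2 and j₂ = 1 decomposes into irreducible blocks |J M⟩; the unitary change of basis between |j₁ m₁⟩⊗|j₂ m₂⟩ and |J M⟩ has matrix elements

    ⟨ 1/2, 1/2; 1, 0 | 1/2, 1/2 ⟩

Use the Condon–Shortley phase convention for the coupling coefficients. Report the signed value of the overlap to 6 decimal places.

√[2·1!0!1!/3! · 1!0!1!1!1!0!] = √(1/3)
  +(−1)^0/∏(0,1,0,1,0,0)! = 1  (running 1)
⟨..|..⟩ = √(1/3)·(1) = +0.577350

+√(1/3) = +0.577350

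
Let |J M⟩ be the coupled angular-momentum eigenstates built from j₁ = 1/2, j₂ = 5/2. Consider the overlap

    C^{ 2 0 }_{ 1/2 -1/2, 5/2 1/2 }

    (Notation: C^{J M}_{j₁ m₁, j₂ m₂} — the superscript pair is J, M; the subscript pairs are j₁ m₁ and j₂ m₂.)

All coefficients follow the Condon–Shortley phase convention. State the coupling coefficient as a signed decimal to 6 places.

-0.707107

√[5·1!0!4!/6! · 0!1!3!2!2!2!] = √(8)
  +(−1)^1/∏(1,0,0,2,0,2)! = -1/4  (running -1/4)
⟨..|..⟩ = √(8)·(-1/4) = -0.707107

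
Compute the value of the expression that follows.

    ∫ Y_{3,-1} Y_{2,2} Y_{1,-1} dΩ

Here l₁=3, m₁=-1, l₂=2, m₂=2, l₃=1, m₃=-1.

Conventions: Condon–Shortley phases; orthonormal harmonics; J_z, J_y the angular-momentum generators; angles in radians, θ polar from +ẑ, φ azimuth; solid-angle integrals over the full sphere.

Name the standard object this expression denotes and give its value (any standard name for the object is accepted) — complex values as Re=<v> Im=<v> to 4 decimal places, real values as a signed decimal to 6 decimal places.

Gaunt coefficient, -0.082589

This is a Gaunt coefficient — the integral of a triple product of spherical harmonics over the sphere.
Checks pass: Σm=0; 6 even; l₃=1∈[1,5].
(2·3+1)(2·2+1)(2·1+1) = 105
Δ: 4! 2! 0! / 7! → 1/105
sum: t=2:+1/4 = 1/4
3j²(3 2 1; 0 0 0) = Δ·Π!·Σ² = 3/35  (sign -1)
sum: t=4:+1/48 = 1/48
3j²(3 2 1; -1 2 -1) = Δ·Π!·Σ² = 1/105  (sign +1)
combine: 4πI² = 105·3/35·1/105 = 3/35
take √, sign -1: I = -0.08258890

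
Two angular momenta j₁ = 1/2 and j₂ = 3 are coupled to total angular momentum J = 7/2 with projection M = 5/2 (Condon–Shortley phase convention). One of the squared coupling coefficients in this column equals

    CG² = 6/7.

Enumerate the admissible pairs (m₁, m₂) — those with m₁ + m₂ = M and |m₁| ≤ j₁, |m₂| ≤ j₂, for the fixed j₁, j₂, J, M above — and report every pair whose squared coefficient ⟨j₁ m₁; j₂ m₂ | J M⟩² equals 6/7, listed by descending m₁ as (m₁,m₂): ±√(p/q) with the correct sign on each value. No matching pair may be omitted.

Admissible pairs with m₁+m₂ = M = 5/2: (-1/2,3), (1/2,2)
  (m₁,m₂)=(1/2,2): CG² = 6/7, CG = +√(6/7)   ← matches the target
  (m₁,m₂)=(-1/2,3): CG² = 1/7, CG = +√(1/7)
Pairs with CG² = 6/7: (1/2,2): +√(6/7)

(1/2,2): +√(6/7)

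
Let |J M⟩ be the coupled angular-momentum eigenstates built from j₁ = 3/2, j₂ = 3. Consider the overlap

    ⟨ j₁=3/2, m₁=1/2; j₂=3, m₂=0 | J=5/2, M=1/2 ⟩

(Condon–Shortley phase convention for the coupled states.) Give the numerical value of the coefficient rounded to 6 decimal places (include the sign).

triangle: 2!·1!·4!/8! = 48/40320
(j±m)!: 2!·1!·3!·3!·3!·2! = 864
prefactor² = (2J+1)·Δ·N² = 216/35
  k=0: +1/(0!·2!·1!·3!·0!·1!) = 1/12
  k=1: −1/(1!·1!·0!·2!·1!·2!) = -1/4
Σ = -1/6  ⇒  CG² = 216/35·(-1/6)² = 6/35
CG = −√(6/35) = -0.414039

−√(6/35) = -0.414039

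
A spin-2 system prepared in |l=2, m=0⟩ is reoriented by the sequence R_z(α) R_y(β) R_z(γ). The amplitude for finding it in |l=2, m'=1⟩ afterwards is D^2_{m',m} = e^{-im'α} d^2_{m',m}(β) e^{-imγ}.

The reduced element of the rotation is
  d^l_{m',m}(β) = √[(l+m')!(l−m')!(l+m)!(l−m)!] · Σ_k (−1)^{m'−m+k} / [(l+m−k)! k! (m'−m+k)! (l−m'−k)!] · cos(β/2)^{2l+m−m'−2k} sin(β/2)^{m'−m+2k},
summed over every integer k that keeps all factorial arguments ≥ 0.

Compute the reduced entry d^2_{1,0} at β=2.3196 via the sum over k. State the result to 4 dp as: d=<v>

d^2_{1,0}(β=2.3196) via the finite sum:
With c≡cos(β/2)=0.399523 and s≡sin(β/2)=0.916723, N=[6·1·2·2]^{1/2}=4.898979
k: max(0,(0)−(1))=0 … min(2+(0),2−(1))=1
  k=0: (−1)^1·4.8990/(2)·0.3995^3·0.9167^1 = -0.143199
  k=1: (−1)^2·4.8990/(2)·0.3995^1·0.9167^3 = +0.753932
d^2_{1,0}(2.3196) = -0.143199 +0.753932 = +0.610733

d=0.6107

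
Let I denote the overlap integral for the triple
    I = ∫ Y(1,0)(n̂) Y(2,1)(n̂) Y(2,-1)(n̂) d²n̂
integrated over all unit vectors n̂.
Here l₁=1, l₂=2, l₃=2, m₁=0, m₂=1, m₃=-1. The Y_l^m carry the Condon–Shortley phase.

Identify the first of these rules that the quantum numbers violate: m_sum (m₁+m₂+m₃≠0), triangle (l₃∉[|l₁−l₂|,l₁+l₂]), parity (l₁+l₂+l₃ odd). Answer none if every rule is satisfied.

Σmᵢ = 0  ✓
l₃∈[|l₁−l₂|,l₁+l₂]=[1,3], have l₃=2  ✓
Σlᵢ = 5 ⇒ odd  ✗

parity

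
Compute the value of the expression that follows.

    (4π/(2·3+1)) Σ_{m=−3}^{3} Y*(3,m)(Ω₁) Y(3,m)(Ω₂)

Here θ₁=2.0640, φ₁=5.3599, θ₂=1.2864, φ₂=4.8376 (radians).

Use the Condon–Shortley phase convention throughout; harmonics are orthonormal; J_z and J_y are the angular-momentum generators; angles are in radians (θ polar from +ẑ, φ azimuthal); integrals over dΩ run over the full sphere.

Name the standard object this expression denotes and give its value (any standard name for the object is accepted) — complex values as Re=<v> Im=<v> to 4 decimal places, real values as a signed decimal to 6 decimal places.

Legendre polynomial (addition theorem), -0.360143

This sum is the spherical-harmonic addition theorem: it equals the Legendre polynomial P_l(cos γ) of the angle γ between the two directions.
Summing Y*_{l m}(θ₁,φ₁)·Y_{l m}(θ₂,φ₂) over m ∈ [−3, 3]; prefactor 4π/(2·3+1) = 1.795196:
  term(m=-3) = +0.000410+0.105192i   from Y*(Ω₁)=-0.265648-0.103566i, Y(Ω₂)=-0.135349-0.343214i
  term(m=-2) = -0.049808-0.085755i   from Y*(Ω₁)=+0.102218+0.361215i, Y(Ω₂)=-0.255933+0.065465i
  term(m=-1) = -0.005605-0.003226i   from Y*(Ω₁)=+0.020738-0.027421i, Y(Ω₂)=-0.023490-0.186625i
  term(m=+0) = -0.090609+0.000000i   from Y*(Ω₁)=+0.332022-0.000000i, Y(Ω₂)=-0.272901+0.000000i
  term(m=+1) = -0.005605+0.003226i   from Y*(Ω₁)=-0.020738-0.027421i, Y(Ω₂)=+0.023490-0.186625i
  term(m=+2) = -0.049808+0.085755i   from Y*(Ω₁)=+0.102218-0.361215i, Y(Ω₂)=-0.255933-0.065465i
  term(m=+3) = +0.000410-0.105192i   from Y*(Ω₁)=+0.265648-0.103566i, Y(Ω₂)=+0.135349-0.343214i
Accumulated sum -0.200615+0.000000i; after 4π/(2l+1) scaling, -0.360143+0.000000i ⇒ P_3 = -0.360143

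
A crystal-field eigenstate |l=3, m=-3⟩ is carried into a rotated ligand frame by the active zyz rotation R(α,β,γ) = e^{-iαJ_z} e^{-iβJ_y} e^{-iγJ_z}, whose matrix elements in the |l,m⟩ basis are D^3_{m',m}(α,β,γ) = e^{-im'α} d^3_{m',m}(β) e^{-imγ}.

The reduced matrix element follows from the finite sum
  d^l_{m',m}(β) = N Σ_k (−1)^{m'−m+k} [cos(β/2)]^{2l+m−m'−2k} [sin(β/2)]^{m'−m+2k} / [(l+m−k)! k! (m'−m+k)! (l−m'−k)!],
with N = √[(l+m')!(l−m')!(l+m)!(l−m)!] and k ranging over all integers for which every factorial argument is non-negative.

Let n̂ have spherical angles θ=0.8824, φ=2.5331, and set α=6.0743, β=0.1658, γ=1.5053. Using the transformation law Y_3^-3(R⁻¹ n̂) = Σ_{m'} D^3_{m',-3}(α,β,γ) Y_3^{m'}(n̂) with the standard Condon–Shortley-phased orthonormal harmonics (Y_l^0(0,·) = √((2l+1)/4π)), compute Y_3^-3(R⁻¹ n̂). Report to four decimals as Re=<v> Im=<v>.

Need the full column D^3_{m',-3} for m'=−3..3 at α=6.0743, β=0.1658, γ=1.5053.
cos(β/2)=0.996566, sin(β/2)=0.082805
d^3_{-3,-3}: single k=0 term ⇒ +0.979571;  D = -0.718307-0.666028i
d^3_{-2,-3}: single k=0 term ⇒ -0.199371;  D = +0.114908+0.162926i
d^3_{-1,-3}: single k=0 term ⇒ +0.026193;  D = -0.010330-0.024070i
d^3_{0,-3}: single k=0 term ⇒ -0.002513;  D = +0.000491+0.002465i
d^3_{1,-3}: single k=0 term ⇒ +0.000181;  D = +0.000002-0.000181i
d^3_{2,-3}: single k=0 term ⇒ -0.000010;  D = -0.000002+0.000009i
d^3_{3,-3}: single k=0 term ⇒ +0.000000;  D = +0.000000-0.000000i
Y_3^{m'}(θ=0.8824,φ=2.5331) and Σ D·Y over m':
  (-0.7183-0.6660i)·(+0.0484-0.1860i)  (+0.1149+0.1629i)·(+0.1342+0.3632i)  (-0.0103-0.0241i)·(-0.2085-0.1452i)  (+0.0005+0.0025i)·(-0.2328+0.0000i)  (+0.0000-0.0002i)·(+0.2085-0.1452i)  (-0.0000+0.0000i)·(+0.1342-0.3632i)  (+0.0000-0.0000i)·(-0.0484-0.1860i)
Y_3^-3(R⁻¹ n̂) = -0.203877+0.170841i

Re=-0.2039 Im=0.1708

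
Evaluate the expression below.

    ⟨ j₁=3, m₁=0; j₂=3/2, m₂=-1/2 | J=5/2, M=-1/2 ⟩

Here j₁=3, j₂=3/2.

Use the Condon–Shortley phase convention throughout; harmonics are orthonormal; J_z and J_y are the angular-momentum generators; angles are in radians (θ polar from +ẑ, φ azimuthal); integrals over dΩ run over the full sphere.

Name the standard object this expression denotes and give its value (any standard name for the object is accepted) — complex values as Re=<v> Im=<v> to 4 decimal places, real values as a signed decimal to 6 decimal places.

This is a Clebsch–Gordan (vector-coupling) coefficient.
j₁+j₂−J=2  J+j₁−j₂=4  J−j₁+j₂=1  j₁+j₂+J+1=8
(j₁±m₁, j₂±m₂, J±M) = (3,3,1,2,2,3)
P² = 216/35
sum k=0..1:
  [0] +1/12 = 1/12
  [1] −1/4 = -1/4
S = -1/6
C² = P²·S² = 6/35 ; C = -0.414039

Clebsch–Gordan coefficient, −√(6/35) ≈ -0.414039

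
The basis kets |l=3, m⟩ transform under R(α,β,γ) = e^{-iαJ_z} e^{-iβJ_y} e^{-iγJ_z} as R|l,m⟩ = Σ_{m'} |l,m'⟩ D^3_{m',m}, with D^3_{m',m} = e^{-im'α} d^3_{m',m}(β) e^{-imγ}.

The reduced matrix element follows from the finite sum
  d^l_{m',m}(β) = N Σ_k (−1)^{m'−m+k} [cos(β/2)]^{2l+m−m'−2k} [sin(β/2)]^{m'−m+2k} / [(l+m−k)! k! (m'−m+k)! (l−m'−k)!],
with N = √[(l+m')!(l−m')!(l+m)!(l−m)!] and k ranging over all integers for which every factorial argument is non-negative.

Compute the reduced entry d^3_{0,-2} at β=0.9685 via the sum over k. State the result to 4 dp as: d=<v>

d=0.5268

d^3_{0,-2}(β=0.9685) via the finite sum:
c=cos(0.968500/2)=0.885024, s=sin(0.968500/2)=0.465545; N=√[6·6·1·120]=65.726707
k: max(0,(-2)−(0))=0 … min(3+(-2),3−(0))=1
  k=0: (−1)^2·65.7267/(12)·0.8850^4·0.4655^2 = +0.728290
  k=1: (−1)^3·65.7267/(12)·0.8850^2·0.4655^4 = -0.201519
d^3_{0,-2}(0.9685) = +0.728290 -0.201519 = +0.526771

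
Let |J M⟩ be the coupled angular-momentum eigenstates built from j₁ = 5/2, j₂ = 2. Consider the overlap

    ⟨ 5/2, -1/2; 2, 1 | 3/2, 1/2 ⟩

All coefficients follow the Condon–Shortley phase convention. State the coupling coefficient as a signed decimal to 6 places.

j₁+j₂−J=3  J+j₁−j₂=2  J−j₁+j₂=1  j₁+j₂+J+1=7
(j₁±m₁, j₂±m₂, J±M) = (2,3,3,1,2,1)
P² = 48/35
sum k=2..3:
  [2] +1/2 = 1/2
  [3] −1/12 = -1/12
S = 5/12
C² = P²·S² = 5/21 ; C = +0.487950

+√(5/21) ≈ +0.487950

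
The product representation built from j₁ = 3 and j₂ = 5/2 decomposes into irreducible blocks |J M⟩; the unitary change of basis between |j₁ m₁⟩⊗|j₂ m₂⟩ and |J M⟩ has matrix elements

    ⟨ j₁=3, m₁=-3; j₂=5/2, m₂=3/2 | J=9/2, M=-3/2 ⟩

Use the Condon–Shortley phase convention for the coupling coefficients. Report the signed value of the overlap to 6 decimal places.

−√(8/77) ≈ -0.322329

triangle: 1!×5!×4!/11! = 2880/39916800
(j±m)!: 0!×6!×4!×1!×3!×6! = 74649600
prefactor² = (2J+1)×Δ×N² = 4147200/77
  k=1: −1/(1!×0!×5!×3!×0!×1!) = -1/720
Σ = -1/720  ⇒  CG² = 4147200/77×(-1/720)² = 8/77
CG = −√(8/77) = -0.322329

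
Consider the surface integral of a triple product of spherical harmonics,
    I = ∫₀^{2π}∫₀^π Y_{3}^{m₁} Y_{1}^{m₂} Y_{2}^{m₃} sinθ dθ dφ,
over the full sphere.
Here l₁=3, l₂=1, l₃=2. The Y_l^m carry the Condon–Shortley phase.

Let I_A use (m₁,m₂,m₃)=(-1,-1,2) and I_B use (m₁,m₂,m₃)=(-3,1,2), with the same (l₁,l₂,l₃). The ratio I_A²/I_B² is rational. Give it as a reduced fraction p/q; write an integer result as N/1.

Shared (l₁,l₂,l₃)=(3,1,2): N and (l;000)² cancel in I_A²/I_B².
A: Δ = 2!·4!·0!/7! = 1/105; Racah Σ t=0..0: t=0:+1/48 = 1/48; ⇒ 3j(3 1 2; -1 -1 2)² = 1/105, sgn +1
B: Δ = 2!·4!·0!/7! = 1/105; Racah Σ t=2..2: t=2:+1/48 = 1/48; ⇒ 3j(3 1 2; -3 1 2)² = 1/7, sgn +1
I_A²/I_B² = (1/105)/(1/7) = 1/15

1/15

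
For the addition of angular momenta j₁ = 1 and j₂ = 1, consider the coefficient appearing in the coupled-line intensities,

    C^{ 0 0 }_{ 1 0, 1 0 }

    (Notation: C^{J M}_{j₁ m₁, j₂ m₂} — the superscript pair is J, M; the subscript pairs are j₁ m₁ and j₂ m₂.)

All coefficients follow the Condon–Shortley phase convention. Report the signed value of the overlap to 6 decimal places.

√[1·2!0!0!/3! · 1!1!1!1!0!0!] = √(1/3)
  +(−1)^1/∏(1,1,0,0,0,0)! = -1  (running -1)
⟨..|..⟩ = √(1/3)·(-1) = -0.577350

−√(1/3) ≈ -0.577350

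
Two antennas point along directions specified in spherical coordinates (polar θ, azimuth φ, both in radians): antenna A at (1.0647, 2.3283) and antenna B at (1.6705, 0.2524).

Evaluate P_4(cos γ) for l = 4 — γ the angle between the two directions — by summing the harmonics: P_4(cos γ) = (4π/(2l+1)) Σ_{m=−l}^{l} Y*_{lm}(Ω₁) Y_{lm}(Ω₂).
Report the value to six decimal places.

-0.238845

Term-by-term m-sum for l=4 (normalisation 4π/9 = 1.396263):
  m=-4: Y*=-0.257372+0.028837i  Y=+0.230872-0.367269i  product -0.048829+0.101182i
  m=-3: Y*=+0.310070+0.262079i  Y=-0.089205+0.084311i  product -0.049756+0.002764i
  m=-2: Y*=-0.009204-0.164803i  Y=-0.269792+0.149074i  product +0.027051+0.043090i
  m=-1: Y*=+0.186756-0.197476i  Y=+0.132969-0.034293i  product +0.018061-0.032663i
  m=+0: Y*=-0.223959-0.000000i  Y=+0.286277+0.000000i  product -0.064114-0.000000i
  m=+1: Y*=-0.186756-0.197476i  Y=-0.132969-0.034293i  product +0.018061+0.032663i
  m=+2: Y*=-0.009204+0.164803i  Y=-0.269792-0.149074i  product +0.027051-0.043090i
  m=+3: Y*=-0.310070+0.262079i  Y=+0.089205+0.084311i  product -0.049756-0.002764i
  m=+4: Y*=-0.257372-0.028837i  Y=+0.230872+0.367269i  product -0.048829-0.101182i
Σ over m = -0.171060+0.000000i; ×(4π/9) → -0.238845+0.000000i. Real part: -0.238845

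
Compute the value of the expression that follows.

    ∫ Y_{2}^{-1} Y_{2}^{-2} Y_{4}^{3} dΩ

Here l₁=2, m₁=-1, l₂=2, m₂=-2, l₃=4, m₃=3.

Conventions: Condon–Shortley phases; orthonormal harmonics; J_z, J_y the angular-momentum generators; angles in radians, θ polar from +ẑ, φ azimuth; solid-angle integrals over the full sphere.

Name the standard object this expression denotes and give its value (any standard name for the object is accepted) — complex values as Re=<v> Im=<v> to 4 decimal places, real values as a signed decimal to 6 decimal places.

This is a Gaunt coefficient — the integral of a triple product of spherical harmonics over the sphere.
m-sum 0 ✓  L=8 even ✓  0≤4≤4 ✓
Π(2lᵢ+1) = 5×5×9 = 225
triangle coeff Δ(2,2,4) = 1/630
Σ_t [0,0]: t=0:+1/16 = 1/16
(3j)²=2/35 [(2 2 4; 0 0 0)], sign=+1
Σ_t [0,0]: t=0:+1/144 = 1/144
(3j)²=1/18 [(2 2 4; -1 -2 3)], sign=-1
⇒ 4πI² = 5/7
I = (-1)√(5/7/(4π)) = -0.23841361

Gaunt coefficient, -0.238414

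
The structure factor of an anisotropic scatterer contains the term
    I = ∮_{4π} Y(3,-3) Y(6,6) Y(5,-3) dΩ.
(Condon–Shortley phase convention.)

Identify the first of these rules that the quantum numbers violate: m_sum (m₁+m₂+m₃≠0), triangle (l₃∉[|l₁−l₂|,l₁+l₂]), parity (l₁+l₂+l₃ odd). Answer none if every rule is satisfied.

azimuthal sum: -3 + 6 − 3 = 0  ✓
3 ≤ 5 ≤ 9 (triangle on l)  ✓
L = 3 + 6 + 5 = 14 (even)  ✓

none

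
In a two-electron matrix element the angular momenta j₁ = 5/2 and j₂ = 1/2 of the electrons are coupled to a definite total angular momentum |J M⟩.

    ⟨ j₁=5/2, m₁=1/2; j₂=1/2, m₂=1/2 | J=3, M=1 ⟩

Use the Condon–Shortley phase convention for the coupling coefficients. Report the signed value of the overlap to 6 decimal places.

√[7·0!5!1!/7! · 3!2!1!0!4!2!] = √(96)
  +(−1)^0/∏(0,0,2,1,3,0)! = 1/12  (running 1/12)
⟨..|..⟩ = √(96)·(1/12) = +0.816497

+√(2/3) ≈ +0.816497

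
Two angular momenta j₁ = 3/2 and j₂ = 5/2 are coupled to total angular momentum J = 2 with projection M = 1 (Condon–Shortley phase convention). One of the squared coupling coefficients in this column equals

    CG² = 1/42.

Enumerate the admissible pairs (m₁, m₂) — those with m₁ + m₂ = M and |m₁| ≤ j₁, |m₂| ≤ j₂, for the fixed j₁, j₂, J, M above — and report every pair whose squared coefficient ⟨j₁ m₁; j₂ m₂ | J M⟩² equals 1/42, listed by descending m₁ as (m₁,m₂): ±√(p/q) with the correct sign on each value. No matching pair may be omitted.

(-1/2,3/2): +√(1/42)

Admissible pairs with m₁+m₂ = M = 1: (-3/2,5/2), (-1/2,3/2), (1/2,1/2), (3/2,-1/2)
  (m₁,m₂)=(3/2,-1/2): CG² = 9/28, CG = +√(9/28)
  (m₁,m₂)=(1/2,1/2): CG² = 25/84, CG = −√(25/84)
  (m₁,m₂)=(-1/2,3/2): CG² = 1/42, CG = +√(1/42)   ← matches the target
  (m₁,m₂)=(-3/2,5/2): CG² = 5/14, CG = +√(5/14)
Pairs with CG² = 1/42: (-1/2,3/2): +√(1/42)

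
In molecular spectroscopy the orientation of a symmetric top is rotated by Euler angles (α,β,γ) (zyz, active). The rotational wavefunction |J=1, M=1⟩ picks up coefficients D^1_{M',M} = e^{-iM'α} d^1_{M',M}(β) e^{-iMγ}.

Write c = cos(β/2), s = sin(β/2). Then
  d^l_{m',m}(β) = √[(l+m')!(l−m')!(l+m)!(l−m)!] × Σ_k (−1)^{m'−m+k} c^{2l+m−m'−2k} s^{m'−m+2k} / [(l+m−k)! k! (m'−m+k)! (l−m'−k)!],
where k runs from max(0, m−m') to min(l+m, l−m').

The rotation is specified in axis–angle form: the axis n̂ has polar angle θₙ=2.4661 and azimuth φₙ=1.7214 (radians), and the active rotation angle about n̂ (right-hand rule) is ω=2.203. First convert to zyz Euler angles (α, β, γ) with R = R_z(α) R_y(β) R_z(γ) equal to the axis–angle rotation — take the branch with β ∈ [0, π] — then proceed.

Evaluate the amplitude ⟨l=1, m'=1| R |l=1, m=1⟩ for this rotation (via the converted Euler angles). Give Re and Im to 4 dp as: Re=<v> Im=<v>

Re=-0.2799 Im=0.6296

Axis–angle → zyz. n̂ = (sinθₙcosφₙ, sinθₙsinφₙ, cosθₙ) = (-0.093814, +0.618204, -0.780399), ω = 2.2030.
R = I cosω + sinω [n̂]ₓ + (1−cosω) n̂n̂ᵀ gives
  R = [-0.576922, +0.537301, +0.615198; -0.721837, +0.017089, -0.691852; -0.382247, -0.843217, +0.377985]
β = atan2(√(R₁₃²+R₂₃²), R₃₃) = 1.183178; α = atan2(R₂₃, R₁₃) mod 2π = 5.439207; γ = atan2(R₃₂, −R₃₁) mod 2π = 5.138000
D^1_{1,1}(5.4392,1.1832,5.1380) = e^{-i·1·5.4392}·d^1_{1,1}(1.1832)·e^{-i·1·5.1380}. Compute d first:
With c≡cos(β/2)=0.830056 and s≡sin(β/2)=0.557681, N=[2·1·2·1]^{1/2}=2.000000
k: max(0,(1)−(1))=0 … min(1+(1),1−(1))=0
  k=0: (−1)^0·2.0000/(2)·0.8301^2·0.5577^0 = +0.688992
d^1_{1,1}(1.1832) = +0.688992
D = (+0.664495+0.747292i)·(+0.688992)·(+0.412877+0.910787i) = -0.279916+0.629569i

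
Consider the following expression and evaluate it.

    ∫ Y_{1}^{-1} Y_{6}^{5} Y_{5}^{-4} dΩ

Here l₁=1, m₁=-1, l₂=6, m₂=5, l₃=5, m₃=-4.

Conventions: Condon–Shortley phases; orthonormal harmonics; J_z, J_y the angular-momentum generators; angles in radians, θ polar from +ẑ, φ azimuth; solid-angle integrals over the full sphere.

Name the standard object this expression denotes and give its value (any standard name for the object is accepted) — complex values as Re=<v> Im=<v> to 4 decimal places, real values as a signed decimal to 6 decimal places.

This is a Gaunt coefficient — the integral of a triple product of spherical harmonics over the sphere.
m-sum 0 ✓  L=12 even ✓  5≤5≤7 ✓
Π(2lᵢ+1) = 3×13×11 = 429
triangle coeff Δ(1,6,5) = 1/858
Σ_t [1,1]: t=1:−1/14400 = -1/14400
(3j)²=6/143 [(1 6 5; 0 0 0)], sign=+1
Σ_t [2,2]: t=2:+1/725760 = 1/725760
(3j)²=5/78 [(1 6 5; -1 5 -4)], sign=-1
⇒ 4πI² = 15/13
I = (-1)√(15/13/(4π)) = -0.30301841

Gaunt coefficient, -0.303018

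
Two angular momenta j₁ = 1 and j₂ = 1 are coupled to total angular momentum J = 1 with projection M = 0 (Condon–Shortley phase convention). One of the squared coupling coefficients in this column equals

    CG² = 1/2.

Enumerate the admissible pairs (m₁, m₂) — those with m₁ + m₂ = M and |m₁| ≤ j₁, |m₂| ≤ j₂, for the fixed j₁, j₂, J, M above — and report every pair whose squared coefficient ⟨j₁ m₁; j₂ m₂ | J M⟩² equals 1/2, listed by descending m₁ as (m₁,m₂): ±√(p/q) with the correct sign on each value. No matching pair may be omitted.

(1,-1): +√(1/2); (-1,1): −√(1/2)

Admissible pairs with m₁+m₂ = M = 0: (-1,1), (0,0), (1,-1)
  (m₁,m₂)=(1,-1): CG² = 1/2, CG = +√(1/2)   ← matches the target
  (m₁,m₂)=(0,0): CG² = 0/1, CG = 0
  (m₁,m₂)=(-1,1): CG² = 1/2, CG = −√(1/2)   ← matches the target
Pairs with CG² = 1/2: (1,-1): +√(1/2); (-1,1): −√(1/2)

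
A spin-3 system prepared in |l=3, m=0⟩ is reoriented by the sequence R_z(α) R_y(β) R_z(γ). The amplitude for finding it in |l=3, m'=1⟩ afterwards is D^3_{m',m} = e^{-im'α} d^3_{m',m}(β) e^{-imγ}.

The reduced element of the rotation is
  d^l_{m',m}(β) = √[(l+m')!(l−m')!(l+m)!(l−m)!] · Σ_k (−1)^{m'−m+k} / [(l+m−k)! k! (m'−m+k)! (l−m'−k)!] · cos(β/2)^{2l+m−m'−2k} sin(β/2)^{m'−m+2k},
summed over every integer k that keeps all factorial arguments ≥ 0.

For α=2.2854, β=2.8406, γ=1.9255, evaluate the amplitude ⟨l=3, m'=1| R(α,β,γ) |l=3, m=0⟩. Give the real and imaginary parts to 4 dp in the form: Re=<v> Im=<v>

Re=0.2995 Im=0.3453

First d^3_{1,0}(β=2.8406), then the phase factors e^{-i(1)α} and e^{-i(0)γ}:
With c≡cos(β/2)=0.149929 and s≡sin(β/2)=0.988697, N=[24·2·6·6]^{1/2}=41.569219
k∈{0,1,2} keeps every argument non-negative
  k=0: (−1)^1·41.5692/(12)·0.1499^5·0.9887^1 = -0.000259
  k=1: (−1)^2·41.5692/(4)·0.1499^3·0.9887^3 = +0.033850
  k=2: (−1)^3·41.5692/(12)·0.1499^1·0.9887^5 = -0.490672
d^3_{1,0}(2.8406) = -0.000259 +0.033850 -0.490672 = -0.457082
Phases: e^{-i·(1)·2.2854}=-0.655318-0.755353i, e^{-i·(0)·1.9255}=+1.000000+0.000000i ⇒ D=+0.299534+0.345258i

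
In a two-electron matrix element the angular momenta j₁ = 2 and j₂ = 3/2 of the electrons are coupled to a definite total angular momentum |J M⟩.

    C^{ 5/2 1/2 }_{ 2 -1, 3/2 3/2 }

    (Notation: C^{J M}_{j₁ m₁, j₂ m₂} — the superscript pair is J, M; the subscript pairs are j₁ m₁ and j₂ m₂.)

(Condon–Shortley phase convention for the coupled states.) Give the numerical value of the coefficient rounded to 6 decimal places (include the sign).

√[6·1!3!2!/7! · 1!3!3!0!3!2!] = √(216/35)
  +(−1)^1/∏(1,0,2,2,1,0)! = -1/4  (running -1/4)
⟨..|..⟩ = √(216/35)·(-1/4) = -0.621059

-0.621059  (= −√(27/70))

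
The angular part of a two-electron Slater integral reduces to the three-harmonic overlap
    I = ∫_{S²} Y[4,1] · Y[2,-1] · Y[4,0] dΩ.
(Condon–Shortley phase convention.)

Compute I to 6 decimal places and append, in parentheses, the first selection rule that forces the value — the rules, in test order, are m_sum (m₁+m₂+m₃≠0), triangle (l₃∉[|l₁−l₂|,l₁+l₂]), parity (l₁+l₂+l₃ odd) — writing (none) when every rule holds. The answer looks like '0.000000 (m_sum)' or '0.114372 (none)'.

-0.044869 (none)

Checks pass: Σm=0; 10 even; l₃=4∈[2,6].
(2·4+1)(2·2+1)(2·4+1) = 405
Δ: 2! 6! 2! / 11! → 1/13860
sum: t=0:+1/192 t=1:−1/36 t=2:+1/192 = -5/288
3j²(4 2 4; 0 0 0) = Δ·Π!·Σ² = 20/693  (sign -1)
sum: t=0:+1/72 t=1:−1/96 = 1/288
3j²(4 2 4; 1 -1 0) = Δ·Π!·Σ² = 1/462  (sign +1)
combine: 4πI² = 405·20/693·1/462 = 150/5929
take √, sign -1: I = -0.04486937
No selection rule forces the value: the integral is nonzero (none).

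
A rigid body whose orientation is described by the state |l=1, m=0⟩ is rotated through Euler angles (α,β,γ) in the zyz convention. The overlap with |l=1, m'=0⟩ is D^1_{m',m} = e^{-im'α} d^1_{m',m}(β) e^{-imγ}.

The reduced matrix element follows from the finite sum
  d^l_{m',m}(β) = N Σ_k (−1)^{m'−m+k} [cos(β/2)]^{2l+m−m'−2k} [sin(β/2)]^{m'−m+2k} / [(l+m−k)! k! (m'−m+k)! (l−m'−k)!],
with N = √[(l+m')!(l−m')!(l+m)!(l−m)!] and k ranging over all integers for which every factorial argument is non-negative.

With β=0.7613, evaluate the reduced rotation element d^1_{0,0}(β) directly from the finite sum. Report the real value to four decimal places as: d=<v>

d=0.7239

d^1_{0,0}(β=0.7613) via the finite sum:
With c≡cos(β/2)=0.928423 and s≡sin(β/2)=0.371524, N=[1·1·1·1]^{1/2}=1.000000
k: max(0,(0)−(0))=0 … min(1+(0),1−(0))=1
  k=0: (−1)^0·1.0000/(1)·0.9284^2·0.3715^0 = +0.861970
  k=1: (−1)^1·1.0000/(1)·0.9284^0·0.3715^2 = -0.138030
d^1_{0,0}(0.7613) = +0.861970 -0.138030 = +0.723940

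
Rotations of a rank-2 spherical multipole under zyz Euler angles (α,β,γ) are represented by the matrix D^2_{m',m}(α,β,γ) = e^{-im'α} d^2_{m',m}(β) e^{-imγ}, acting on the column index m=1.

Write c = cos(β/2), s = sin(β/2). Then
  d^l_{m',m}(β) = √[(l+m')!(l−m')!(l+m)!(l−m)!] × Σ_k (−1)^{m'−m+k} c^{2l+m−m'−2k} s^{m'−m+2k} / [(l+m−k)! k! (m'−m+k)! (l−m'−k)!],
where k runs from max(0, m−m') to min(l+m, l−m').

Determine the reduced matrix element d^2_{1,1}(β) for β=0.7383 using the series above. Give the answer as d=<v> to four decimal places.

d^2_{1,1}(β=0.7383) via the finite sum:
c=cos(0.738300/2)=0.932634, s=sin(0.738300/2)=0.360823; N=√[6·1·6·1]=6.000000
k: max(0,(1)−(1))=0 … min(2+(1),2−(1))=1
  k=0: (−1)^0·6.0000/(6)·0.9326^4·0.3608^0 = +0.756564
  k=1: (−1)^1·6.0000/(2)·0.9326^2·0.3608^2 = -0.339729
d^2_{1,1}(0.7383) = +0.756564 -0.339729 = +0.416835

d=0.4168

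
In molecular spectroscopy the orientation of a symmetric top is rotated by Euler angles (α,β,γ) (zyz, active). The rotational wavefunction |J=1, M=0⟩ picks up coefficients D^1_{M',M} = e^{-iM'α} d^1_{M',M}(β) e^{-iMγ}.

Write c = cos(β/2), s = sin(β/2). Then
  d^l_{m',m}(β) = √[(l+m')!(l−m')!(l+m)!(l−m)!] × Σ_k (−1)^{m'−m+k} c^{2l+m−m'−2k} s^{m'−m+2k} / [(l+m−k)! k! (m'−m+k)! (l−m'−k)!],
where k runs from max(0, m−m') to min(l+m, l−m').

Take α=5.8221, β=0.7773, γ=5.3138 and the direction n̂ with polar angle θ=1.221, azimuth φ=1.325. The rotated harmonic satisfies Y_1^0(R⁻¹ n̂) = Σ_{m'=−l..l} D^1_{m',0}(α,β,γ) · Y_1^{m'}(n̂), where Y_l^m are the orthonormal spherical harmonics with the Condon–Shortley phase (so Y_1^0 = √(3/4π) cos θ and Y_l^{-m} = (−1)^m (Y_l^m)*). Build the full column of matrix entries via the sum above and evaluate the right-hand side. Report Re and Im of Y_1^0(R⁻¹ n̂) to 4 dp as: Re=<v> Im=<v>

Re=0.0506 Im=0.0000

Need the full column D^1_{m',0} for m'=−1..1 at α=5.8221, β=0.7773, γ=5.3138.
cos(β/2)=0.925421, sin(β/2)=0.378939
d^1_{-1,0}: single k=1 term ⇒ +0.495935;  D = +0.444144-0.220651i
d^1_{0,0}: k∈[0..1] ⇒ +0.856405 -0.143595 = +0.712810;  D = +0.712810+0.000000i
d^1_{1,0}: single k=0 term ⇒ -0.495935;  D = -0.444144-0.220651i
Y_1^{m'}(θ=1.221,φ=1.325) and Σ D·Y over m':
  (+0.4441-0.2207i)·(+0.0790-0.3148i)  (+0.7128+0.0000i)·(+0.1674+0.0000i)  (-0.4441-0.2207i)·(-0.0790-0.3148i)
Y_1^0(R⁻¹ n̂) = +0.050584+0.000000i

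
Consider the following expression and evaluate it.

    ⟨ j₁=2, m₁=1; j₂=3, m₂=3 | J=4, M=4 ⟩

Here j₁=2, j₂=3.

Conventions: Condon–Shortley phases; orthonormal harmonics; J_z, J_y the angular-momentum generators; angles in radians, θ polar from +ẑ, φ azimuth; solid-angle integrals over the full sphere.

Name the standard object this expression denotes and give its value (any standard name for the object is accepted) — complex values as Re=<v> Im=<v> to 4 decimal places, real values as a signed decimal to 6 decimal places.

This is a Clebsch–Gordan (vector-coupling) coefficient.
√[9·1!3!5!/10! · 3!1!6!0!8!0!] = √(311040)
  +(−1)^1/∏(1,0,0,5,3,0)! = -1/720  (running -1/720)
⟨..|..⟩ = √(311040)·(-1/720) = -0.774597

Clebsch–Gordan coefficient, −√(3/5) ≈ -0.774597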